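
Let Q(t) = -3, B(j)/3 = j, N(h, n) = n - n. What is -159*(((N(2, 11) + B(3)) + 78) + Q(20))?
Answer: -13356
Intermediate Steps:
N(h, n) = 0
B(j) = 3*j
-159*(((N(2, 11) + B(3)) + 78) + Q(20)) = -159*(((0 + 3*3) + 78) - 3) = -159*(((0 + 9) + 78) - 3) = -159*((9 + 78) - 3) = -159*(87 - 3) = -159*84 = -13356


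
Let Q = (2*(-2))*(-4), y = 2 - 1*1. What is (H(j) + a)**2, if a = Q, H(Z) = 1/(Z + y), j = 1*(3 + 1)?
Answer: 6561/25 ≈ 262.44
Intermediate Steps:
y = 1 (y = 2 - 1 = 1)
j = 4 (j = 1*4 = 4)
Q = 16 (Q = -4*(-4) = 16)
H(Z) = 1/(1 + Z) (H(Z) = 1/(Z + 1) = 1/(1 + Z))
a = 16
(H(j) + a)**2 = (1/(1 + 4) + 16)**2 = (1/5 + 16)**2 = (81/5)**2 = 6561/25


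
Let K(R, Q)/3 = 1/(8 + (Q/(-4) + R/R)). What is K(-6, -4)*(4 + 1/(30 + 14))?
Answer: 531/440 ≈ 1.2068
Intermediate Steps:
K(R, Q) = 3/(9 - Q/4) (K(R, Q) = 3/(8 + (Q/(-4) + R/R)) = 3/(8 + (Q*(-1/4) + 1)) = 3/(8 + (-Q/4 + 1)) = 3/(8 + (1 - Q/4)) = 3/(9 - Q/4))
K(-6, -4)*(4 + 1/(30 + 14)) = (-12/(-36 - 4))*(4 + 1/(30 + 14)) = (-12/(-40))*(4 + 1/44) = (-12*(-1/40))*(4 + 1/44) = (3/10)*(177/44) = 531/440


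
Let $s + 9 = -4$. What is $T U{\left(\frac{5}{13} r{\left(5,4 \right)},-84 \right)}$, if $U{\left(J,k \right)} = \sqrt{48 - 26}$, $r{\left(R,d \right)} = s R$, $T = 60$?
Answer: $60 \sqrt{22} \approx 281.42$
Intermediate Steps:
$s = -13$ ($s = -9 - 4 = -13$)
$r{\left(R,d \right)} = - 13 R$
$U{\left(J,k \right)} = \sqrt{22}$
$T U{\left(\frac{5}{13} r{\left(5,4 \right)},-84 \right)} = 60 \sqrt{22}$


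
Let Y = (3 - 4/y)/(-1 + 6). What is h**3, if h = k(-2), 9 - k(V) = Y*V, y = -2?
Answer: 1331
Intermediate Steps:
Y = 1 (Y = (3 - 4/(-2))/(-1 + 6) = (3 - 4*(-1/2))/5 = (3 + 2)*(1/5) = 5*(1/5) = 1)
k(V) = 9 - V
h = 11 (h = 9 - 1*(-2) = 9 + 2 = 11)
h**3 = 11**3 = 1331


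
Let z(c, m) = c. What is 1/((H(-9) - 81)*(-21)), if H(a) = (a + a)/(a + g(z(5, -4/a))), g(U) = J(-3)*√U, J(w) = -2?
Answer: 59/97041 - 4*√5/873369 ≈ 0.00059775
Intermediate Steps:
g(U) = -2*√U
H(a) = 2*a/(a - 2*√5) (H(a) = (a + a)/(a - 2*√5) = (2*a)/(a - 2*√5) = 2*a/(a - 2*√5))
1/((H(-9) - 81)*(-21)) = 1/((2*(-9)/(-9 - 2*√5) - 81)*(-21)) = 1/((-18/(-9 - 2*√5) - 81)*(-21)) = 1/((-81 - 18/(-9 - 2*√5))*(-21)) = 1/(1701 + 378/(-9 - 2*√5))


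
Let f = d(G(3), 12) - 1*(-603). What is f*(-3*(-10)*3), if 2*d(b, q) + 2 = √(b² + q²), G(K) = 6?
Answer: 54180 + 270*√5 ≈ 54784.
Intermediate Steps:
d(b, q) = -1 + √(b² + q²)/2
f = 602 + 3*√5 (f = (-1 + √(6² + 12²)/2) - 1*(-603) = (-1 + √(36 + 144)/2) + 603 = (-1 + √180/2) + 603 = (-1 + (6*√5)/2) + 603 = (-1 + 3*√5) + 603 = 602 + 3*√5 ≈ 608.71)
f*(-3*(-10)*3) = (602 + 3*√5)*(-3*(-10)*3) = (602 + 3*√5)*(30*3) = (602 + 3*√5)*90 = 54180 + 270*√5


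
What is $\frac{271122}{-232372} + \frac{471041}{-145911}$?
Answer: $- \frac{74508210697}{16952815446} \approx -4.395$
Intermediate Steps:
$\frac{271122}{-232372} + \frac{471041}{-145911} = 271122 \left(- \frac{1}{232372}\right) + 471041 \left(- \frac{1}{145911}\right) = - \frac{135561}{116186} - \frac{471041}{145911} = - \frac{74508210697}{16952815446}$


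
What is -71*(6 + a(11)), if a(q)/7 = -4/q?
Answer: -2698/11 ≈ -245.27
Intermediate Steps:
a(q) = -28/q (a(q) = 7*(-4/q) = -28/q)
-71*(6 + a(11)) = -71*(6 - 28/11) = -71*38/11 = -2698/11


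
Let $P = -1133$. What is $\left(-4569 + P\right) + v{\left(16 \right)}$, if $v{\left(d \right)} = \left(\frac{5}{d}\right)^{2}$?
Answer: $- \frac{1459687}{256} \approx -5701.9$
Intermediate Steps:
$v{\left(d \right)} = \frac{25}{d^{2}}$
$\left(-4569 + P\right) + v{\left(16 \right)} = \left(-4569 - 1133\right) + \frac{25}{256} = -5702 + 25 \cdot \frac{1}{256} = -5702 + \frac{25}{256} = - \frac{1459687}{256}$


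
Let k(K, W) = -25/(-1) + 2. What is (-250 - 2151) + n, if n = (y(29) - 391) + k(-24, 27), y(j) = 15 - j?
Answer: -2779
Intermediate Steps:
k(K, W) = 27 (k(K, W) = -25*(-1) + 2 = -5*(-5) + 2 = 25 + 2 = 27)
n = -378 (n = ((15 - 1*29) - 391) + 27 = ((15 - 29) - 391) + 27 = (-14 - 391) + 27 = -405 + 27 = -378)
(-250 - 2151) + n = (-250 - 2151) - 378 = -2401 - 378 = -2779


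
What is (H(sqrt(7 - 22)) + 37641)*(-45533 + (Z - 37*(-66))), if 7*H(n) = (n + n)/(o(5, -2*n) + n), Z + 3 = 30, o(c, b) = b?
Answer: -1620959720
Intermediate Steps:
Z = 27 (Z = -3 + 30 = 27)
H(n) = -2/7 (H(n) = ((n + n)/(-2*n + n))/7 = ((2*n)/((-n)))/7 = ((2*n)*(-1/n))/7 = (1/7)*(-2) = -2/7)
(H(sqrt(7 - 22)) + 37641)*(-45533 + (Z - 37*(-66))) = (-2/7 + 37641)*(-45533 + (27 - 37*(-66))) = 263485*(-45533 + (27 + 2442))/7 = 263485*(-45533 + 2469)/7 = (263485/7)*(-43064) = -1620959720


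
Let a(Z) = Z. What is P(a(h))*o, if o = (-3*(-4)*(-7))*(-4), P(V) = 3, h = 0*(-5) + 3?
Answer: 1008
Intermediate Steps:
h = 3 (h = 0 + 3 = 3)
o = 336 (o = (12*(-7))*(-4) = -84*(-4) = 336)
P(a(h))*o = 3*336 = 1008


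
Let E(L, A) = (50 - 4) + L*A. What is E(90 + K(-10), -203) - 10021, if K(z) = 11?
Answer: -30478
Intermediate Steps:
E(L, A) = 46 + A*L
E(90 + K(-10), -203) - 10021 = (46 - 203*(90 + 11)) - 10021 = (46 - 203*101) - 10021 = (46 - 20503) - 10021 = -20457 - 10021 = -30478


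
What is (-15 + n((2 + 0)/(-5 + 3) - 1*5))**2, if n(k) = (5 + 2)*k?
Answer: 3249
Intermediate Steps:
n(k) = 7*k
(-15 + n((2 + 0)/(-5 + 3) - 1*5))**2 = (-15 + 7*((2 + 0)/(-5 + 3) - 1*5))**2 = (-15 + 7*(2/(-2) - 5))**2 = (-15 + 7*(2*(-1/2) - 5))**2 = (-15 + 7*(-1 - 5))**2 = (-15 + 7*(-6))**2 = (-15 - 42)**2 = (-57)**2 = 3249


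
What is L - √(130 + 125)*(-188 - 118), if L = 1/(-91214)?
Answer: -1/91214 + 306*√255 ≈ 4886.4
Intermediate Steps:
L = -1/91214 ≈ -1.0963e-5
L - √(130 + 125)*(-188 - 118) = -1/91214 - √(130 + 125)*(-188 - 118) = -1/91214 - √255*(-306) = -1/91214 - (-306)*√255 = -1/91214 + 306*√255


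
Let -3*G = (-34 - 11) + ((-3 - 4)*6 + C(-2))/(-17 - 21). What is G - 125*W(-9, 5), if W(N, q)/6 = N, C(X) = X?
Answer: 385583/57 ≈ 6764.6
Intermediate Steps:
W(N, q) = 6*N
G = 833/57 (G = -((-34 - 11) + ((-3 - 4)*6 - 2)/(-17 - 21))/3 = -(-45 + (-7*6 - 2)/(-38))/3 = -(-45 + (-42 - 2)*(-1/38))/3 = -(-45 - 44*(-1/38))/3 = -(-45 + 22/19)/3 = -⅓*(-833/19) = 833/57 ≈ 14.614)
G - 125*W(-9, 5) = 833/57 - 750*(-9) = 833/57 - 125*(-54) = 833/57 + 6750 = 385583/57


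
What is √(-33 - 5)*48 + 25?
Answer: 25 + 48*I*√38 ≈ 25.0 + 295.89*I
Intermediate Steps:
√(-33 - 5)*48 + 25 = √(-38)*48 + 25 = (I*√38)*48 + 25 = 48*I*√38 + 25 = 25 + 48*I*√38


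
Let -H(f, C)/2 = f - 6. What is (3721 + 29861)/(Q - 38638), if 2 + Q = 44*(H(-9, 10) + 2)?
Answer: -16791/18616 ≈ -0.90197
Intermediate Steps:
H(f, C) = 12 - 2*f (H(f, C) = -2*(f - 6) = -2*(-6 + f) = 12 - 2*f)
Q = 1406 (Q = -2 + 44*((12 - 2*(-9)) + 2) = -2 + 44*((12 + 18) + 2) = -2 + 44*(30 + 2) = -2 + 44*32 = -2 + 1408 = 1406)
(3721 + 29861)/(Q - 38638) = (3721 + 29861)/(1406 - 38638) = 33582/(-37232) = 33582*(-1/37232) = -16791/18616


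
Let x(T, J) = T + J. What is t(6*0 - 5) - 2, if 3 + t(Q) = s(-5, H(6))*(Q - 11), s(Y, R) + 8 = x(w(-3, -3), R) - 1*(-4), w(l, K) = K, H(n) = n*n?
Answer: -469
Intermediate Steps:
H(n) = n²
x(T, J) = J + T
s(Y, R) = -7 + R (s(Y, R) = -8 + ((R - 3) - 1*(-4)) = -8 + ((-3 + R) + 4) = -8 + (1 + R) = -7 + R)
t(Q) = -322 + 29*Q (t(Q) = -3 + (-7 + 6²)*(Q - 11) = -3 + (-7 + 36)*(-11 + Q) = -3 + 29*(-11 + Q) = -3 + (-319 + 29*Q) = -322 + 29*Q)
t(6*0 - 5) - 2 = (-322 + 29*(6*0 - 5)) - 2 = (-322 + 29*(0 - 5)) - 1*2 = (-322 + 29*(-5)) - 2 = (-322 - 145) - 2 = -467 - 2 = -469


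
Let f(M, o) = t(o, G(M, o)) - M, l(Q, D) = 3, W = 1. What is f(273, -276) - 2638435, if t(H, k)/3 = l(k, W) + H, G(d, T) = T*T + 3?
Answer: -2639527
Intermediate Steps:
G(d, T) = 3 + T² (G(d, T) = T² + 3 = 3 + T²)
t(H, k) = 9 + 3*H (t(H, k) = 3*(3 + H) = 9 + 3*H)
f(M, o) = 9 - M + 3*o (f(M, o) = (9 + 3*o) - M = 9 - M + 3*o)
f(273, -276) - 2638435 = (9 - 1*273 + 3*(-276)) - 2638435 = (9 - 273 - 828) - 2638435 = -1092 - 2638435 = -2639527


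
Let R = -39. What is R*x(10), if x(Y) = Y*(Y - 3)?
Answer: -2730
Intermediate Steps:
x(Y) = Y*(-3 + Y)
R*x(10) = -390*(-3 + 10) = -390*7 = -39*70 = -2730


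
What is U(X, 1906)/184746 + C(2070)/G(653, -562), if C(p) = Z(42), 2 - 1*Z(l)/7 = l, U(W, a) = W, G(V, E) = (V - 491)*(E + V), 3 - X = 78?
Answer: -1257965/64845846 ≈ -0.019399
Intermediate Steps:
X = -75 (X = 3 - 1*78 = 3 - 78 = -75)
G(V, E) = (-491 + V)*(E + V)
Z(l) = 14 - 7*l
C(p) = -280 (C(p) = 14 - 7*42 = 14 - 294 = -280)
U(X, 1906)/184746 + C(2070)/G(653, -562) = -75/184746 - 280/(653² - 491*(-562) - 491*653 - 562*653) = -75*1/184746 - 280/(426409 + 275942 - 320623 - 366986) = -25/61582 - 280/14742 = -25/61582 - 280*1/14742 = -25/61582 - 20/1053 = -1257965/64845846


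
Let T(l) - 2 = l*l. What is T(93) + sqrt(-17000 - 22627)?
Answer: 8651 + 3*I*sqrt(4403) ≈ 8651.0 + 199.07*I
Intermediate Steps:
T(l) = 2 + l**2 (T(l) = 2 + l*l = 2 + l**2)
T(93) + sqrt(-17000 - 22627) = (2 + 93**2) + sqrt(-17000 - 22627) = (2 + 8649) + sqrt(-39627) = 8651 + 3*I*sqrt(4403)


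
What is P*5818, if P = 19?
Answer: 110542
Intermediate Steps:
P*5818 = 19*5818 = 110542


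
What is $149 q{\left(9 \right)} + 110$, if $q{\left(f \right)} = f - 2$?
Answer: $1153$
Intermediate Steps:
$q{\left(f \right)} = -2 + f$ ($q{\left(f \right)} = f - 2 = -2 + f$)
$149 q{\left(9 \right)} + 110 = 149 \left(-2 + 9\right) + 110 = 149 \cdot 7 + 110 = 1043 + 110 = 1153$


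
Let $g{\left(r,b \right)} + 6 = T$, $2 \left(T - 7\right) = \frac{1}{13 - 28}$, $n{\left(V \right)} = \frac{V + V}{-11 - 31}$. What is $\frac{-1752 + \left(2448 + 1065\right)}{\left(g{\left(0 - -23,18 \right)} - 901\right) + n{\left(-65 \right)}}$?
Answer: $- \frac{369810}{188357} \approx -1.9633$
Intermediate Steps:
$n{\left(V \right)} = - \frac{V}{21}$ ($n{\left(V \right)} = \frac{2 V}{-42} = 2 V \left(- \frac{1}{42}\right) = - \frac{V}{21}$)
$T = \frac{209}{30}$ ($T = 7 + \frac{1}{2 \left(13 - 28\right)} = 7 + \frac{1}{2 \left(-15\right)} = 7 + \frac{1}{2} \left(- \frac{1}{15}\right) = 7 - \frac{1}{30} = \frac{209}{30} \approx 6.9667$)
$g{\left(r,b \right)} = \frac{29}{30}$ ($g{\left(r,b \right)} = -6 + \frac{209}{30} = \frac{29}{30}$)
$\frac{-1752 + \left(2448 + 1065\right)}{\left(g{\left(0 - -23,18 \right)} - 901\right) + n{\left(-65 \right)}} = \frac{-1752 + \left(2448 + 1065\right)}{\left(\frac{29}{30} - 901\right) - - \frac{65}{21}} = \frac{-1752 + 3513}{\left(\frac{29}{30} - 901\right) + \frac{65}{21}} = \frac{1761}{- \frac{27001}{30} + \frac{65}{21}} = \frac{1761}{- \frac{188357}{210}} = 1761 \left(- \frac{210}{188357}\right) = - \frac{369810}{188357}$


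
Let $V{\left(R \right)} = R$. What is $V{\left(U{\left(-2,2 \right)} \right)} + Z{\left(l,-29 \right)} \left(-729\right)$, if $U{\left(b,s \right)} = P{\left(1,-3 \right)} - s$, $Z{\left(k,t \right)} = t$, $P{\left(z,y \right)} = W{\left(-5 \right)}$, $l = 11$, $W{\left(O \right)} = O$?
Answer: $21134$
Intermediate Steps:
$P{\left(z,y \right)} = -5$
$U{\left(b,s \right)} = -5 - s$
$V{\left(U{\left(-2,2 \right)} \right)} + Z{\left(l,-29 \right)} \left(-729\right) = \left(-5 - 2\right) - -21141 = \left(-5 - 2\right) + 21141 = -7 + 21141 = 21134$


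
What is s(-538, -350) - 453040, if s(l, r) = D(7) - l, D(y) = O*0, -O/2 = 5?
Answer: -452502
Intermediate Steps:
O = -10 (O = -2*5 = -10)
D(y) = 0 (D(y) = -10*0 = 0)
s(l, r) = -l (s(l, r) = 0 - l = -l)
s(-538, -350) - 453040 = -1*(-538) - 453040 = 538 - 453040 = -452502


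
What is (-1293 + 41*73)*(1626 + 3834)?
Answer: 9282000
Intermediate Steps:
(-1293 + 41*73)*(1626 + 3834) = (-1293 + 2993)*5460 = 1700*5460 = 9282000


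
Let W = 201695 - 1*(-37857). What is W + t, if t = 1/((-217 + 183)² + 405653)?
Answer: 97451909569/406809 ≈ 2.3955e+5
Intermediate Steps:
W = 239552 (W = 201695 + 37857 = 239552)
t = 1/406809 (t = 1/((-34)² + 405653) = 1/(1156 + 405653) = 1/406809 ≈ 2.4582e-6)
W + t = 239552 + 1/406809 = 97451909569/406809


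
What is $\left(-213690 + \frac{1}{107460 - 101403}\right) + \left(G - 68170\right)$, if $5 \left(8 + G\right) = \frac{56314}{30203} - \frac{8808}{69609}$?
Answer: $- \frac{5982284167210691537}{21223734329565} \approx -2.8187 \cdot 10^{5}$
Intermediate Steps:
$G = - \frac{26814030626}{3504001045}$ ($G = -8 + \frac{\frac{56314}{30203} - \frac{8808}{69609}}{5} = -8 + \frac{56314 \cdot \frac{1}{30203} - \frac{2936}{23203}}{5} = -8 + \frac{\frac{56314}{30203} - \frac{2936}{23203}}{5} = -8 + \frac{1}{5} \cdot \frac{1217977734}{700800209} = -8 + \frac{1217977734}{3504001045} = - \frac{26814030626}{3504001045} \approx -7.6524$)
$\left(-213690 + \frac{1}{107460 - 101403}\right) + \left(G - 68170\right) = \left(-213690 + \frac{1}{107460 - 101403}\right) - \frac{238894565268276}{3504001045} = \left(-213690 + \frac{1}{6057}\right) - \frac{238894565268276}{3504001045} = - \frac{1294320329}{6057} - \frac{238894565268276}{3504001045} = - \frac{5982284167210691537}{21223734329565}$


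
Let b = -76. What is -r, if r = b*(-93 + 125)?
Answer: 2432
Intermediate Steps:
r = -2432 (r = -76*(-93 + 125) = -76*32 = -2432)
-r = -1*(-2432) = 2432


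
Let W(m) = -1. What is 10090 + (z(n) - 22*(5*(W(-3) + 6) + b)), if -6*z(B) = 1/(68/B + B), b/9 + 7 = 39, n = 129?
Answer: 107071229/33418 ≈ 3204.0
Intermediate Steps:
b = 288 (b = -63 + 9*39 = -63 + 351 = 288)
z(B) = -1/(6*(B + 68/B)) (z(B) = -1/(6*(68/B + B)) = -1/(6*(B + 68/B)))
10090 + (z(n) - 22*(5*(W(-3) + 6) + b)) = 10090 + (-1*129/(408 + 6*129**2) - 22*(5*(-1 + 6) + 288)) = 10090 + (-1*129/(408 + 6*16641) - 22*(5*5 + 288)) = 10090 + (-1*129/(408 + 99846) - 22*(25 + 288)) = 10090 + (-1*129/100254 - 22*313) = 10090 + (-1*129*1/100254 - 6886) = 10090 + (-43/33418 - 6886) = 10090 - 230116391/33418 = 107071229/33418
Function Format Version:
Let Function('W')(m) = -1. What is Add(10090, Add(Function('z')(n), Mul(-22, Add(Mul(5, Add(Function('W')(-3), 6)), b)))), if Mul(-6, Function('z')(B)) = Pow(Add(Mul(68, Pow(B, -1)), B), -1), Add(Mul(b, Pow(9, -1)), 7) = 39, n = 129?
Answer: Rational(107071229, 33418) ≈ 3204.0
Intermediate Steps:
b = 288 (b = Add(-63, Mul(9, 39)) = Add(-63, 351) = 288)
Function('z')(B) = Mul(Rational(-1, 6), Pow(Add(B, Mul(68, Pow(B, -1))), -1)) (Function('z')(B) = Mul(Rational(-1, 6), Pow(Add(Mul(68, Pow(B, -1)), B), -1)) = Mul(Rational(-1, 6), Pow(Add(B, Mul(68, Pow(B, -1))), -1)))
Add(10090, Add(Function('z')(n), Mul(-22, Add(Mul(5, Add(Function('W')(-3), 6)), b)))) = Add(10090, Add(Mul(-1, 129, Pow(Add(408, Mul(6, Pow(129, 2))), -1)), Mul(-22, Add(Mul(5, Add(-1, 6)), 288)))) = Add(10090, Add(Mul(-1, 129, Pow(Add(408, Mul(6, 16641)), -1)), Mul(-22, Add(Mul(5, 5), 288)))) = Add(10090, Add(Mul(-1, 129, Pow(Add(408, 99846), -1)), Mul(-22, Add(25, 288)))) = Add(10090, Add(Mul(-1, 129, Pow(100254, -1)), Mul(-22, 313))) = Add(10090, Add(Mul(-1, 129, Rational(1, 100254)), -6886)) = Add(10090, Add(Rational(-43, 33418), -6886)) = Add(10090, Rational(-230116391, 33418)) = Rational(107071229, 33418)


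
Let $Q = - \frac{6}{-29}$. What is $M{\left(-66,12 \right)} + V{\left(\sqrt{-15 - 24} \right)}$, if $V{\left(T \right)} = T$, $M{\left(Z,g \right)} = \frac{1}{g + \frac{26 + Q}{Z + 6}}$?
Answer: $\frac{87}{1006} + i \sqrt{39} \approx 0.086481 + 6.245 i$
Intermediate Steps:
$Q = \frac{6}{29}$ ($Q = \left(-6\right) \left(- \frac{1}{29}\right) = \frac{6}{29} \approx 0.2069$)
$M{\left(Z,g \right)} = \frac{1}{g + \frac{760}{29 \left(6 + Z\right)}}$ ($M{\left(Z,g \right)} = \frac{1}{g + \frac{26 + \frac{6}{29}}{Z + 6}} = \frac{1}{g + \frac{760}{29 \left(6 + Z\right)}}$)
$M{\left(-66,12 \right)} + V{\left(\sqrt{-15 - 24} \right)} = \frac{29 \left(6 - 66\right)}{760 + 174 \cdot 12 + 29 \left(-66\right) 12} + \sqrt{-15 - 24} = 29 \frac{1}{760 + 2088 - 22968} \left(-60\right) + \sqrt{-39} = 29 \frac{1}{-20120} \left(-60\right) + i \sqrt{39} = 29 \left(- \frac{1}{20120}\right) \left(-60\right) + i \sqrt{39} = \frac{87}{1006} + i \sqrt{39}$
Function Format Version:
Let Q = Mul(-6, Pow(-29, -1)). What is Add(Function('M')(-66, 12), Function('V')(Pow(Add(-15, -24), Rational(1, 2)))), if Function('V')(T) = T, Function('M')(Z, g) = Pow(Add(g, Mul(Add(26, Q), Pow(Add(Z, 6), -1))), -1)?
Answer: Add(Rational(87, 1006), Mul(I, Pow(39, Rational(1, 2)))) ≈ Add(0.086481, Mul(6.2450, I))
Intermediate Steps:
Q = Rational(6, 29) (Q = Mul(-6, Rational(-1, 29)) = Rational(6, 29) ≈ 0.20690)
Function('M')(Z, g) = Pow(Add(g, Mul(Rational(760, 29), Pow(Add(6, Z), -1))), -1) (Function('M')(Z, g) = Pow(Add(g, Mul(Add(26, Rational(6, 29)), Pow(Add(Z, 6), -1))), -1) = Pow(Add(g, Mul(Rational(760, 29), Pow(Add(6, Z), -1))), -1))
Add(Function('M')(-66, 12), Function('V')(Pow(Add(-15, -24), Rational(1, 2)))) = Add(Mul(29, Pow(Add(760, Mul(174, 12), Mul(29, -66, 12)), -1), Add(6, -66)), Pow(Add(-15, -24), Rational(1, 2))) = Add(Mul(29, Pow(Add(760, 2088, -22968), -1), -60), Pow(-39, Rational(1, 2))) = Add(Mul(29, Pow(-20120, -1), -60), Mul(I, Pow(39, Rational(1, 2)))) = Add(Mul(29, Rational(-1, 20120), -60), Mul(I, Pow(39, Rational(1, 2)))) = Add(Rational(87, 1006), Mul(I, Pow(39, Rational(1, 2))))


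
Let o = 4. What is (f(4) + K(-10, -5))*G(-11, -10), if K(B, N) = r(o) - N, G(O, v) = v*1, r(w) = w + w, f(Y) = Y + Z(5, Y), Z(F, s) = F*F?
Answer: -420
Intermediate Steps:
Z(F, s) = F²
f(Y) = 25 + Y (f(Y) = Y + 5² = Y + 25 = 25 + Y)
r(w) = 2*w
G(O, v) = v
K(B, N) = 8 - N (K(B, N) = 2*4 - N = 8 - N)
(f(4) + K(-10, -5))*G(-11, -10) = ((25 + 4) + (8 - 1*(-5)))*(-10) = (29 + (8 + 5))*(-10) = (29 + 13)*(-10) = 42*(-10) = -420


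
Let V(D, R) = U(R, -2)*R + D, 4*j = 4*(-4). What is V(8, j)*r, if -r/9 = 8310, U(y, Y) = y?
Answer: -1794960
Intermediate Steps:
r = -74790 (r = -9*8310 = -74790)
j = -4 (j = (4*(-4))/4 = (1/4)*(-16) = -4)
V(D, R) = D + R**2 (V(D, R) = R*R + D = R**2 + D = D + R**2)
V(8, j)*r = (8 + (-4)**2)*(-74790) = (8 + 16)*(-74790) = 24*(-74790) = -1794960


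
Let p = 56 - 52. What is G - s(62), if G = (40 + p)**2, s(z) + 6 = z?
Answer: 1880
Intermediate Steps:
p = 4
s(z) = -6 + z
G = 1936 (G = (40 + 4)**2 = 44**2 = 1936)
G - s(62) = 1936 - (-6 + 62) = 1936 - 1*56 = 1936 - 56 = 1880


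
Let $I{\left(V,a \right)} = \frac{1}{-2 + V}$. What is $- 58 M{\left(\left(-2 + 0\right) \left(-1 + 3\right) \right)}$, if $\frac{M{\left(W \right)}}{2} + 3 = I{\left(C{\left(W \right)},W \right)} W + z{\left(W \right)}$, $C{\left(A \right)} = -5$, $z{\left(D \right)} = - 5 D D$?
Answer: $\frac{66932}{7} \approx 9561.7$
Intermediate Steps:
$z{\left(D \right)} = - 5 D^{2}$
$M{\left(W \right)} = -6 - 10 W^{2} - \frac{2 W}{7}$ ($M{\left(W \right)} = -6 + 2 \left(\frac{W}{-2 - 5} - 5 W^{2}\right) = -6 + 2 \left(\frac{W}{-7} - 5 W^{2}\right) = -6 + 2 \left(- \frac{W}{7} - 5 W^{2}\right) = -6 + 2 \left(- 5 W^{2} - \frac{W}{7}\right) = -6 - \left(10 W^{2} + \frac{2 W}{7}\right) = -6 - 10 W^{2} - \frac{2 W}{7}$)
$- 58 M{\left(\left(-2 + 0\right) \left(-1 + 3\right) \right)} = - 58 \left(-6 - 10 \left(\left(-2 + 0\right) \left(-1 + 3\right)\right)^{2} - \frac{2 \left(-2 + 0\right) \left(-1 + 3\right)}{7}\right) = - 58 \left(-6 - 10 \left(\left(-2\right) 2\right)^{2} - \frac{2 \left(\left(-2\right) 2\right)}{7}\right) = - 58 \left(-6 - 10 \left(-4\right)^{2} - - \frac{8}{7}\right) = - 58 \left(-6 - 160 + \frac{8}{7}\right) = \left(-58\right) \left(- \frac{1154}{7}\right) = \frac{66932}{7}$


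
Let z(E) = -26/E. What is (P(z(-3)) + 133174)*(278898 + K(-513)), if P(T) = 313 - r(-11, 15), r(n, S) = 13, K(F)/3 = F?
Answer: 37020215166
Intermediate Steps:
K(F) = 3*F
P(T) = 300 (P(T) = 313 - 1*13 = 313 - 13 = 300)
(P(z(-3)) + 133174)*(278898 + K(-513)) = (300 + 133174)*(278898 + 3*(-513)) = 133474*(278898 - 1539) = 133474*277359 = 37020215166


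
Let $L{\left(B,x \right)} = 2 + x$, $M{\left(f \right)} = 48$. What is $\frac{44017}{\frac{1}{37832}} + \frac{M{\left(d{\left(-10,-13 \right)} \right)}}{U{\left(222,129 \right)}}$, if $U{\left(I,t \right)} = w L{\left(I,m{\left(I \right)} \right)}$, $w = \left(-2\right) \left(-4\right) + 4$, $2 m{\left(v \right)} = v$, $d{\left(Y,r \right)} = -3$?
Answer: $\frac{188173379276}{113} \approx 1.6653 \cdot 10^{9}$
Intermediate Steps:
$m{\left(v \right)} = \frac{v}{2}$
$w = 12$ ($w = 8 + 4 = 12$)
$U{\left(I,t \right)} = 24 + 6 I$ ($U{\left(I,t \right)} = 12 \left(2 + \frac{I}{2}\right) = 24 + 6 I$)
$\frac{44017}{\frac{1}{37832}} + \frac{M{\left(d{\left(-10,-13 \right)} \right)}}{U{\left(222,129 \right)}} = \frac{44017}{\frac{1}{37832}} + \frac{48}{24 + 6 \cdot 222} = 44017 \frac{1}{\frac{1}{37832}} + \frac{48}{24 + 1332} = 44017 \cdot 37832 + \frac{48}{1356} = 1665251144 + 48 \cdot \frac{1}{1356} = 1665251144 + \frac{4}{113} = \frac{188173379276}{113}$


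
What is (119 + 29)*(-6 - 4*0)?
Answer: -888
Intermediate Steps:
(119 + 29)*(-6 - 4*0) = 148*(-6 + 0) = 148*(-6) = -888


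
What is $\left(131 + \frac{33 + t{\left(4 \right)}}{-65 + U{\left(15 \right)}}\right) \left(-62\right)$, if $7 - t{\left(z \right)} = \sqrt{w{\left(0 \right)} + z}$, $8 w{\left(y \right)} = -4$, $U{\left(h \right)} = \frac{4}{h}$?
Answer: $- \frac{7849262}{971} - \frac{465 \sqrt{14}}{971} \approx -8085.5$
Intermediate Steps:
$w{\left(y \right)} = - \frac{1}{2}$ ($w{\left(y \right)} = \frac{1}{8} \left(-4\right) = - \frac{1}{2}$)
$t{\left(z \right)} = 7 - \sqrt{- \frac{1}{2} + z}$
$\left(131 + \frac{33 + t{\left(4 \right)}}{-65 + U{\left(15 \right)}}\right) \left(-62\right) = \left(131 + \frac{33 + \left(7 - \frac{\sqrt{-2 + 4 \cdot 4}}{2}\right)}{-65 + \frac{4}{15}}\right) \left(-62\right) = \left(131 + \frac{33 + \left(7 - \frac{\sqrt{-2 + 16}}{2}\right)}{-65 + 4 \cdot \frac{1}{15}}\right) \left(-62\right) = \left(131 + \frac{33 + \left(7 - \frac{\sqrt{14}}{2}\right)}{-65 + \frac{4}{15}}\right) \left(-62\right) = \left(131 + \frac{40 - \frac{\sqrt{14}}{2}}{- \frac{971}{15}}\right) \left(-62\right) = \left(131 + \left(40 - \frac{\sqrt{14}}{2}\right) \left(- \frac{15}{971}\right)\right) \left(-62\right) = \left(131 - \left(\frac{600}{971} - \frac{15 \sqrt{14}}{1942}\right)\right) \left(-62\right) = \left(\frac{126601}{971} + \frac{15 \sqrt{14}}{1942}\right) \left(-62\right) = - \frac{7849262}{971} - \frac{465 \sqrt{14}}{971}$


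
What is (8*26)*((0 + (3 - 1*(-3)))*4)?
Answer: 4992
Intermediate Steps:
(8*26)*((0 + (3 - 1*(-3)))*4) = 208*((0 + (3 + 3))*4) = 208*((0 + 6)*4) = 208*(6*4) = 208*24 = 4992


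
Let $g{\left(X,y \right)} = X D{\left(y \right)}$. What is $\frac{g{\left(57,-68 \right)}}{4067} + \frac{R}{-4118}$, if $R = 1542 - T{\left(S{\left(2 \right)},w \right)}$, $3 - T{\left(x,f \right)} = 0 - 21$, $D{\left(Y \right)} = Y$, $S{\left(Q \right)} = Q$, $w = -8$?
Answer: $- \frac{11067537}{8373953} \approx -1.3217$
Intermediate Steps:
$T{\left(x,f \right)} = 24$ ($T{\left(x,f \right)} = 3 - \left(0 - 21\right) = 3 - -21 = 3 + 21 = 24$)
$g{\left(X,y \right)} = X y$
$R = 1518$ ($R = 1542 - 24 = 1518$)
$\frac{g{\left(57,-68 \right)}}{4067} + \frac{R}{-4118} = \frac{57 \left(-68\right)}{4067} + \frac{1518}{-4118} = \left(-3876\right) \frac{1}{4067} + 1518 \left(- \frac{1}{4118}\right) = - \frac{3876}{4067} - \frac{759}{2059} = - \frac{11067537}{8373953}$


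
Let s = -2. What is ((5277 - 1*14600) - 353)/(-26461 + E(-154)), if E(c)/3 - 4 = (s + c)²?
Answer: -9676/46559 ≈ -0.20782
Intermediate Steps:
E(c) = 12 + 3*(-2 + c)²
((5277 - 1*14600) - 353)/(-26461 + E(-154)) = ((5277 - 1*14600) - 353)/(-26461 + (12 + 3*(-2 - 154)²)) = ((5277 - 14600) - 353)/(-26461 + (12 + 3*(-156)²)) = (-9323 - 353)/(-26461 + (12 + 3*24336)) = -9676/(-26461 + (12 + 73008)) = -9676/(-26461 + 73020) = -9676/46559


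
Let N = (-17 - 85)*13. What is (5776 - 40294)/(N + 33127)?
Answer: -3138/2891 ≈ -1.0854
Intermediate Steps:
N = -1326 (N = -102*13 = -1326)
(5776 - 40294)/(N + 33127) = (5776 - 40294)/(-1326 + 33127) = -34518/31801 = -34518*1/31801 = -3138/2891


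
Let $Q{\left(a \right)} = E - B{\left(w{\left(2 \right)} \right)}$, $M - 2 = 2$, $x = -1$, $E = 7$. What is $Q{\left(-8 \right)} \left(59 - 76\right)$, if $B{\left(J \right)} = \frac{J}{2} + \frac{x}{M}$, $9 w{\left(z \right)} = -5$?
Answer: $- \frac{4607}{36} \approx -127.97$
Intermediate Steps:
$M = 4$ ($M = 2 + 2 = 4$)
$w{\left(z \right)} = - \frac{5}{9}$ ($w{\left(z \right)} = \frac{1}{9} \left(-5\right) = - \frac{5}{9}$)
$B{\left(J \right)} = - \frac{1}{4} + \frac{J}{2}$ ($B{\left(J \right)} = \frac{J}{2} - \frac{1}{4} = - \frac{1}{4} + \frac{J}{2}$)
$Q{\left(a \right)} = \frac{271}{36}$ ($Q{\left(a \right)} = 7 - \left(- \frac{1}{4} + \frac{1}{2} \left(- \frac{5}{9}\right)\right) = 7 - \left(- \frac{1}{4} - \frac{5}{18}\right) = 7 - - \frac{19}{36} = 7 + \frac{19}{36} = \frac{271}{36}$)
$Q{\left(-8 \right)} \left(59 - 76\right) = \frac{271 \left(59 - 76\right)}{36} = \frac{271}{36} \left(-17\right) = - \frac{4607}{36}$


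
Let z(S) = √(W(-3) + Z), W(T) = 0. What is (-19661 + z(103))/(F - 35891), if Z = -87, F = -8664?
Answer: 19661/44555 - I*√87/44555 ≈ 0.44127 - 0.00020935*I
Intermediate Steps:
z(S) = I*√87 (z(S) = √(0 - 87) = √(-87) = I*√87)
(-19661 + z(103))/(F - 35891) = (-19661 + I*√87)/(-8664 - 35891) = (-19661 + I*√87)/(-44555) = (-19661 + I*√87)*(-1/44555) = 19661/44555 - I*√87/44555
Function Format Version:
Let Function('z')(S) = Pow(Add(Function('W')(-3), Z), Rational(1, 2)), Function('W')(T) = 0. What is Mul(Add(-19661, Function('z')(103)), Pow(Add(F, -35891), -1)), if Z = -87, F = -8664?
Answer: Add(Rational(19661, 44555), Mul(Rational(-1, 44555), I, Pow(87, Rational(1, 2)))) ≈ Add(0.44127, Mul(-0.00020935, I))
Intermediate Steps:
Function('z')(S) = Mul(I, Pow(87, Rational(1, 2))) (Function('z')(S) = Pow(Add(0, -87), Rational(1, 2)) = Pow(-87, Rational(1, 2)) = Mul(I, Pow(87, Rational(1, 2))))
Mul(Add(-19661, Function('z')(103)), Pow(Add(F, -35891), -1)) = Mul(Add(-19661, Mul(I, Pow(87, Rational(1, 2)))), Pow(Add(-8664, -35891), -1)) = Mul(Add(-19661, Mul(I, Pow(87, Rational(1, 2)))), Pow(-44555, -1)) = Mul(Add(-19661, Mul(I, Pow(87, Rational(1, 2)))), Rational(-1, 44555)) = Add(Rational(19661, 44555), Mul(Rational(-1, 44555), I, Pow(87, Rational(1, 2))))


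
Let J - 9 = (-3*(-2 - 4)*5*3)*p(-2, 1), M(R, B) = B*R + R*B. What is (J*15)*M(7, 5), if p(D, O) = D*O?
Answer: -557550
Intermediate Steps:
M(R, B) = 2*B*R (M(R, B) = B*R + B*R = 2*B*R)
J = -531 (J = 9 + (-3*(-2 - 4)*5*3)*(-2*1) = 9 + (-(-18)*5*3)*(-2) = 9 + (-3*(-30)*3)*(-2) = 9 + (90*3)*(-2) = 9 + 270*(-2) = 9 - 540 = -531)
(J*15)*M(7, 5) = (-531*15)*(2*5*7) = -7965*70 = -557550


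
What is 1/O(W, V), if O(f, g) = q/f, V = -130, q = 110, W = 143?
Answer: 13/10 ≈ 1.3000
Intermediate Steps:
O(f, g) = 110/f
1/O(W, V) = 1/(110/143) = 1/(110*(1/143)) = 1/(10/13) = 13/10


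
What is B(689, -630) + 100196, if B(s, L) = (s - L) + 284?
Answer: 101799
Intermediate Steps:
B(s, L) = 284 + s - L
B(689, -630) + 100196 = (284 + 689 - 1*(-630)) + 100196 = (284 + 689 + 630) + 100196 = 1603 + 100196 = 101799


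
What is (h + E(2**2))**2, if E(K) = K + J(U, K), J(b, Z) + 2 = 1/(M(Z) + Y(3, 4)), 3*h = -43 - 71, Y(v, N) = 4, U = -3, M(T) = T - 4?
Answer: 20449/16 ≈ 1278.1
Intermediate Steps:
M(T) = -4 + T
h = -38 (h = (-43 - 71)/3 = (1/3)*(-114) = -38)
J(b, Z) = -2 + 1/Z (J(b, Z) = -2 + 1/((-4 + Z) + 4) = -2 + 1/Z)
E(K) = -2 + K + 1/K (E(K) = K + (-2 + 1/K) = -2 + K + 1/K)
(h + E(2**2))**2 = (-38 + (-2 + 2**2 + 1/(2**2)))**2 = (-38 + (-2 + 4 + 1/4))**2 = (-38 + 9/4)**2 = (-143/4)**2 = 20449/16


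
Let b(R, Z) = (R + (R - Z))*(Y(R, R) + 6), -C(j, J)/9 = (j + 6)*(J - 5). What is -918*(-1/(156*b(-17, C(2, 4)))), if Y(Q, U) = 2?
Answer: -153/22048 ≈ -0.0069394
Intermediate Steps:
C(j, J) = -9*(-5 + J)*(6 + j) (C(j, J) = -9*(j + 6)*(J - 5) = -9*(6 + j)*(-5 + J) = -9*(-5 + J)*(6 + j))
b(R, Z) = -8*Z + 16*R (b(R, Z) = (R + (R - Z))*(2 + 6) = (-Z + 2*R)*8 = -8*Z + 16*R)
-918*(-1/(156*b(-17, C(2, 4)))) = -918*(-1/(156*(-8*(270 - 54*4 + 45*2 - 9*4*2) + 16*(-17)))) = -918*(-1/(156*(-8*(270 - 216 + 90 - 72) - 272))) = -918*(-1/(156*(-8*72 - 272))) = -918*(-1/(156*(-576 - 272))) = -918/((-156*(-848))) = -918/132288 = -918*1/132288 = -153/22048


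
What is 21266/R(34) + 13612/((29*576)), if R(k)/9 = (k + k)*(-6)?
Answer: -1059875/212976 ≈ -4.9765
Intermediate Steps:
R(k) = -108*k (R(k) = 9*((k + k)*(-6)) = 9*((2*k)*(-6)) = 9*(-12*k) = -108*k)
21266/R(34) + 13612/((29*576)) = 21266/((-108*34)) + 13612/((29*576)) = 21266/(-3672) + 13612/16704 = 21266*(-1/3672) + 13612*(1/16704) = -10633/1836 + 3403/4176 = -1059875/212976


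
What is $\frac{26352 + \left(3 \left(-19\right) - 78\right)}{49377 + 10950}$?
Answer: $\frac{2913}{6703} \approx 0.43458$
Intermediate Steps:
$\frac{26352 + \left(3 \left(-19\right) - 78\right)}{49377 + 10950} = \frac{26352 - 135}{60327} = \left(26352 - 135\right) \frac{1}{60327} = 26217 \cdot \frac{1}{60327} = \frac{2913}{6703}$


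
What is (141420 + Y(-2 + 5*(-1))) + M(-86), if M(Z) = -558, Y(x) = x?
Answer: 140855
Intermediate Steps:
(141420 + Y(-2 + 5*(-1))) + M(-86) = (141420 + (-2 + 5*(-1))) - 558 = (141420 + (-2 - 5)) - 558 = (141420 - 7) - 558 = 141413 - 558 = 140855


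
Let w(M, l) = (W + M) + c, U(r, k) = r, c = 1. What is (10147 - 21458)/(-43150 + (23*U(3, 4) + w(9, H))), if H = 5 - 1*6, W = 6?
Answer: 11311/43065 ≈ 0.26265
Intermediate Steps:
H = -1 (H = 5 - 6 = -1)
w(M, l) = 7 + M (w(M, l) = (6 + M) + 1 = 7 + M)
(10147 - 21458)/(-43150 + (23*U(3, 4) + w(9, H))) = (10147 - 21458)/(-43150 + (23*3 + (7 + 9))) = -11311/(-43150 + (69 + 16)) = -11311/(-43150 + 85) = -11311/(-43065) = -11311*(-1/43065) = 11311/43065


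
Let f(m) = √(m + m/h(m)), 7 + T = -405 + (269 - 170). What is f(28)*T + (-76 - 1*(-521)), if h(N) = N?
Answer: 445 - 313*√29 ≈ -1240.6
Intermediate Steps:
T = -313 (T = -7 + (-405 + (269 - 170)) = -7 + (-405 + 99) = -7 - 306 = -313)
f(m) = √(1 + m) (f(m) = √(m + m/m) = √(m + 1) = √(1 + m))
f(28)*T + (-76 - 1*(-521)) = √(1 + 28)*(-313) + (-76 - 1*(-521)) = √29*(-313) + (-76 + 521) = -313*√29 + 445 = 445 - 313*√29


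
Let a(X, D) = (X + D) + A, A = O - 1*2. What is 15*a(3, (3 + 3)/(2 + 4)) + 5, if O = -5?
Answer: -40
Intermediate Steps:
A = -7 (A = -5 - 1*2 = -5 - 2 = -7)
a(X, D) = -7 + D + X (a(X, D) = (X + D) - 7 = (D + X) - 7 = -7 + D + X)
15*a(3, (3 + 3)/(2 + 4)) + 5 = 15*(-7 + (3 + 3)/(2 + 4) + 3) + 5 = 15*(-7 + 6/6 + 3) + 5 = 15*(-7 + 6*(⅙) + 3) + 5 = 15*(-7 + 1 + 3) + 5 = 15*(-3) + 5 = -45 + 5 = -40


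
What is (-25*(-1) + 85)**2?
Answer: 12100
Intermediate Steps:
(-25*(-1) + 85)**2 = (25 + 85)**2 = 110**2 = 12100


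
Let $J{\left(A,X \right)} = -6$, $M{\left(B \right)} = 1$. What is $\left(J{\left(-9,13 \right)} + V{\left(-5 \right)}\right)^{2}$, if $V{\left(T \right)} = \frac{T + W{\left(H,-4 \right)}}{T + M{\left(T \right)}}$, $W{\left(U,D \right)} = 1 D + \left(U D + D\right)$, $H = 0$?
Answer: $\frac{121}{16} \approx 7.5625$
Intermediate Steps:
$W{\left(U,D \right)} = 2 D + D U$ ($W{\left(U,D \right)} = D + \left(D U + D\right) = D + \left(D + D U\right) = 2 D + D U$)
$V{\left(T \right)} = \frac{-8 + T}{1 + T}$ ($V{\left(T \right)} = \frac{T - 4 \left(2 + 0\right)}{T + 1} = \frac{T - 8}{1 + T} = \frac{-8 + T}{1 + T}$)
$\left(J{\left(-9,13 \right)} + V{\left(-5 \right)}\right)^{2} = \left(-6 + \frac{-8 - 5}{1 - 5}\right)^{2} = \left(-6 + \frac{1}{-4} \left(-13\right)\right)^{2} = \left(-6 - - \frac{13}{4}\right)^{2} = \left(-6 + \frac{13}{4}\right)^{2} = \left(- \frac{11}{4}\right)^{2} = \frac{121}{16}$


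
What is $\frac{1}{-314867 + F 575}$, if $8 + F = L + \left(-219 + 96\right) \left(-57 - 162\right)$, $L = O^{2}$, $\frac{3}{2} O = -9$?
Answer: $\frac{1}{15190008} \approx 6.5833 \cdot 10^{-8}$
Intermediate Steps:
$O = -6$ ($O = \frac{2}{3} \left(-9\right) = -6$)
$L = 36$ ($L = \left(-6\right)^{2} = 36$)
$F = 26965$ ($F = -8 + \left(36 + \left(-219 + 96\right) \left(-57 - 162\right)\right) = -8 + \left(36 - -26937\right) = -8 + \left(36 + 26937\right) = -8 + 26973 = 26965$)
$\frac{1}{-314867 + F 575} = \frac{1}{-314867 + 26965 \cdot 575} = \frac{1}{-314867 + 15504875} = \frac{1}{15190008}$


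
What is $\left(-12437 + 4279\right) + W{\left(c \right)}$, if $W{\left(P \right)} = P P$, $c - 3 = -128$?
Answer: $7467$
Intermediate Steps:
$c = -125$ ($c = 3 - 128 = -125$)
$W{\left(P \right)} = P^{2}$
$\left(-12437 + 4279\right) + W{\left(c \right)} = \left(-12437 + 4279\right) + \left(-125\right)^{2} = -8158 + 15625 = 7467$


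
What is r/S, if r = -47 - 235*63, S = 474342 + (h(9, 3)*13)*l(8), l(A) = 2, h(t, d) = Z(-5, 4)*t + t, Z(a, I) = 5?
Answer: -7426/237873 ≈ -0.031218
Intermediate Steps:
h(t, d) = 6*t (h(t, d) = 5*t + t = 6*t)
S = 475746 (S = 474342 + ((6*9)*13)*2 = 474342 + (54*13)*2 = 474342 + 702*2 = 474342 + 1404 = 475746)
r = -14852 (r = -47 - 14805 = -14852)
r/S = -14852/475746 = -14852*1/475746 = -7426/237873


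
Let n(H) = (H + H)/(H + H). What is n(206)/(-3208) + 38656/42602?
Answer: 61982923/68333608 ≈ 0.90706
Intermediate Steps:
n(H) = 1 (n(H) = (2*H)/((2*H)) = (2*H)*(1/(2*H)) = 1)
n(206)/(-3208) + 38656/42602 = 1/(-3208) + 38656/42602 = 1*(-1/3208) + 38656*(1/42602) = -1/3208 + 19328/21301 = 61982923/68333608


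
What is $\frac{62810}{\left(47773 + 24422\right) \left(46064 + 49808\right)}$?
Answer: $\frac{6281}{692147904} \approx 9.0746 \cdot 10^{-6}$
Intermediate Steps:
$\frac{62810}{\left(47773 + 24422\right) \left(46064 + 49808\right)} = \frac{62810}{72195 \cdot 95872} = \frac{62810}{6921479040} = 62810 \cdot \frac{1}{6921479040} = \frac{6281}{692147904}$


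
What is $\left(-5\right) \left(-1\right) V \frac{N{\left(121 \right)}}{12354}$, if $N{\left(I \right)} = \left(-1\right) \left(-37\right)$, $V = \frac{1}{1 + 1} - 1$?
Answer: $- \frac{185}{24708} \approx -0.0074875$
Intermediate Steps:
$V = - \frac{1}{2}$ ($V = \frac{1}{2} - 1 = - \frac{1}{2} \approx -0.5$)
$N{\left(I \right)} = 37$
$\left(-5\right) \left(-1\right) V \frac{N{\left(121 \right)}}{12354} = \left(-5\right) \left(-1\right) \left(- \frac{1}{2}\right) \frac{37}{12354} = 5 \left(- \frac{1}{2}\right) 37 \cdot \frac{1}{12354} = \left(- \frac{5}{2}\right) \frac{37}{12354} = - \frac{185}{24708}$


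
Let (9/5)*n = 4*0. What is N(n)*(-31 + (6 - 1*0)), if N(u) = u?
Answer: 0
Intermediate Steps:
n = 0 (n = 5*(4*0)/9 = (5/9)*0 = 0)
N(n)*(-31 + (6 - 1*0)) = 0*(-31 + (6 - 1*0)) = 0*(-31 + (6 + 0)) = 0*(-31 + 6) = 0*(-25) = 0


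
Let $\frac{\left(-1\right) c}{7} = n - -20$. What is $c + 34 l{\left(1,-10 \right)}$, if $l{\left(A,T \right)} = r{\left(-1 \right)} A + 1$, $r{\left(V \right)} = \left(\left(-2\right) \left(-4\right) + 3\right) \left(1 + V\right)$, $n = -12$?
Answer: $-22$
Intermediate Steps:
$r{\left(V \right)} = 11 + 11 V$ ($r{\left(V \right)} = \left(8 + 3\right) \left(1 + V\right) = 11 \left(1 + V\right) = 11 + 11 V$)
$l{\left(A,T \right)} = 1$ ($l{\left(A,T \right)} = \left(11 + 11 \left(-1\right)\right) A + 1 = \left(11 - 11\right) A + 1 = 0 A + 1 = 0 + 1 = 1$)
$c = -56$ ($c = - 7 \left(-12 - -20\right) = - 7 \left(-12 + 20\right) = \left(-7\right) 8 = -56$)
$c + 34 l{\left(1,-10 \right)} = -56 + 34 \cdot 1 = -56 + 34 = -22$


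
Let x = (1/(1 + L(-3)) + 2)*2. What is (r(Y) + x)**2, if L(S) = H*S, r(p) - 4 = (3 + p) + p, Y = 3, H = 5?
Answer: 13924/49 ≈ 284.16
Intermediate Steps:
r(p) = 7 + 2*p (r(p) = 4 + ((3 + p) + p) = 4 + (3 + 2*p) = 7 + 2*p)
L(S) = 5*S
x = 27/7 (x = (1/(1 + 5*(-3)) + 2)*2 = (1/(1 - 15) + 2)*2 = (1/(-14) + 2)*2 = (-1/14 + 2)*2 = (27/14)*2 = 27/7 ≈ 3.8571)
(r(Y) + x)**2 = ((7 + 2*3) + 27/7)**2 = ((7 + 6) + 27/7)**2 = (13 + 27/7)**2 = (118/7)**2 = 13924/49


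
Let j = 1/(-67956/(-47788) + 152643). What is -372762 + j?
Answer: -679784778405473/1823642910 ≈ -3.7276e+5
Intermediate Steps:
j = 11947/1823642910 (j = 1/(-67956*(-1/47788) + 152643) = 1/(16989/11947 + 152643) = 1/(1823642910/11947) = 11947/1823642910 ≈ 6.5512e-6)
-372762 + j = -372762 + 11947/1823642910 = -679784778405473/1823642910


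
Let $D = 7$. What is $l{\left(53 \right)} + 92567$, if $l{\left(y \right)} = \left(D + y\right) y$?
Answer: $95747$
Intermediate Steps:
$l{\left(y \right)} = y \left(7 + y\right)$ ($l{\left(y \right)} = \left(7 + y\right) y = y \left(7 + y\right)$)
$l{\left(53 \right)} + 92567 = 53 \left(7 + 53\right) + 92567 = 53 \cdot 60 + 92567 = 3180 + 92567 = 95747$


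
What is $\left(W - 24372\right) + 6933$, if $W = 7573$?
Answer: $-9866$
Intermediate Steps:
$\left(W - 24372\right) + 6933 = \left(7573 - 24372\right) + 6933 = -16799 + 6933 = -9866$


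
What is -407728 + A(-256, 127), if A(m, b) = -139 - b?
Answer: -407994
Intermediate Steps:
-407728 + A(-256, 127) = -407728 + (-139 - 1*127) = -407728 + (-139 - 127) = -407728 - 266 = -407994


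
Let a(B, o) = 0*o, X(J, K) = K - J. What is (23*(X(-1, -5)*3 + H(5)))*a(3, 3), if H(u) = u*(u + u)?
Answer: 0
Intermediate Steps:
H(u) = 2*u² (H(u) = u*(2*u) = 2*u²)
a(B, o) = 0
(23*(X(-1, -5)*3 + H(5)))*a(3, 3) = (23*((-5 - 1*(-1))*3 + 2*5²))*0 = (23*((-5 + 1)*3 + 2*25))*0 = (23*(-4*3 + 50))*0 = (23*(-12 + 50))*0 = (23*38)*0 = 874*0 = 0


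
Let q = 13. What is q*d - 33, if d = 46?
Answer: 565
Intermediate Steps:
q*d - 33 = 13*46 - 33 = 598 - 33 = 565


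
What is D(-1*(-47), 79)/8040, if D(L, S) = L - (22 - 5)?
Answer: 1/268 ≈ 0.0037313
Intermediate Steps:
D(L, S) = -17 + L (D(L, S) = L - 1*17 = L - 17 = -17 + L)
D(-1*(-47), 79)/8040 = (-17 - 1*(-47))/8040 = (-17 + 47)*(1/8040) = 30*(1/8040) = 1/268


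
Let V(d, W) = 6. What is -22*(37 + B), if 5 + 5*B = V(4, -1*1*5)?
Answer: -4092/5 ≈ -818.40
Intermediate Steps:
B = ⅕ (B = -1 + (⅕)*6 = -1 + 6/5 = ⅕ ≈ 0.20000)
-22*(37 + B) = -22*(37 + ⅕) = -22*186/5 = -4092/5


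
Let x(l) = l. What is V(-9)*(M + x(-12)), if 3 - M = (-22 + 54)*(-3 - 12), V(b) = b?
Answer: -4239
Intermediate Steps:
M = 483 (M = 3 - (-22 + 54)*(-3 - 12) = 3 - 32*(-15) = 3 - 1*(-480) = 3 + 480 = 483)
V(-9)*(M + x(-12)) = -9*(483 - 12) = -9*471 = -4239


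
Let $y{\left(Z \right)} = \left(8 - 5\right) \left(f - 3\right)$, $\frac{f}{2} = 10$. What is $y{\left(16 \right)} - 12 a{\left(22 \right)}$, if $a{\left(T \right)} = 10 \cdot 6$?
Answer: $-669$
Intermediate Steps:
$f = 20$ ($f = 2 \cdot 10 = 20$)
$a{\left(T \right)} = 60$
$y{\left(Z \right)} = 51$ ($y{\left(Z \right)} = \left(8 - 5\right) \left(20 - 3\right) = 3 \cdot 17 = 51$)
$y{\left(16 \right)} - 12 a{\left(22 \right)} = 51 - 720 = -669$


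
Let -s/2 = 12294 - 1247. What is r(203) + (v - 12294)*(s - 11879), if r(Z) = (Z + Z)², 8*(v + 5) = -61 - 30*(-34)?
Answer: 3311409997/8 ≈ 4.1393e+8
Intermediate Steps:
s = -22094 (s = -2*(12294 - 1247) = -2*11047 = -22094)
v = 919/8 (v = -5 + (-61 - 30*(-34))/8 = -5 + (-61 + 1020)/8 = -5 + (⅛)*959 = -5 + 959/8 = 919/8 ≈ 114.88)
r(Z) = 4*Z² (r(Z) = (2*Z)² = 4*Z²)
r(203) + (v - 12294)*(s - 11879) = 4*203² + (919/8 - 12294)*(-22094 - 11879) = 4*41209 - 97433/8*(-33973) = 164836 + 3310091309/8 = 3311409997/8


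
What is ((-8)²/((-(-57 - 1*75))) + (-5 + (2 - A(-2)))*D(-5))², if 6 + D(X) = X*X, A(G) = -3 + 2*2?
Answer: 6210064/1089 ≈ 5702.5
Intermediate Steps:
A(G) = 1 (A(G) = -3 + 4 = 1)
D(X) = -6 + X² (D(X) = -6 + X*X = -6 + X²)
((-8)²/((-(-57 - 1*75))) + (-5 + (2 - A(-2)))*D(-5))² = ((-8)²/((-(-57 - 1*75))) + (-5 + (2 - 1*1))*(-6 + (-5)²))² = (64/((-(-57 - 75))) + (-5 + (2 - 1))*(-6 + 25))² = (64/((-1*(-132))) + (-5 + 1)*19)² = (64/132 - 4*19)² = (64*(1/132) - 76)² = (16/33 - 76)² = (-2492/33)² = 6210064/1089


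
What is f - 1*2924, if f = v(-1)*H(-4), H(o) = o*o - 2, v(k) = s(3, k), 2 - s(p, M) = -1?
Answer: -2882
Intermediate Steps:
s(p, M) = 3 (s(p, M) = 2 - 1*(-1) = 2 + 1 = 3)
v(k) = 3
H(o) = -2 + o**2 (H(o) = o**2 - 2 = -2 + o**2)
f = 42 (f = 3*(-2 + (-4)**2) = 3*(-2 + 16) = 3*14 = 42)
f - 1*2924 = 42 - 1*2924 = 42 - 2924 = -2882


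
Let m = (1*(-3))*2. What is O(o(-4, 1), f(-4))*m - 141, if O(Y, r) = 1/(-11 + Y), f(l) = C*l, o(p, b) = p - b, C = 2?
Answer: -1125/8 ≈ -140.63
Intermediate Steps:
m = -6 (m = -3*2 = -6)
f(l) = 2*l
O(o(-4, 1), f(-4))*m - 141 = -6/(-11 + (-4 - 1*1)) - 141 = -6/(-11 + (-4 - 1)) - 141 = -6/(-11 - 5) - 141 = -6/(-16) - 141 = -1/16*(-6) - 141 = 3/8 - 141 = -1125/8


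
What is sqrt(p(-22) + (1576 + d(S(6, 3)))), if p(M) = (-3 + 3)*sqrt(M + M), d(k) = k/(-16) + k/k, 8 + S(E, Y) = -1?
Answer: sqrt(25241)/4 ≈ 39.719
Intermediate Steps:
S(E, Y) = -9 (S(E, Y) = -8 - 1 = -9)
d(k) = 1 - k/16 (d(k) = k*(-1/16) + 1 = -k/16 + 1 = 1 - k/16)
p(M) = 0 (p(M) = 0*sqrt(2*M) = 0*(sqrt(2)*sqrt(M)) = 0)
sqrt(p(-22) + (1576 + d(S(6, 3)))) = sqrt(0 + (1576 + (1 - 1/16*(-9)))) = sqrt(0 + (1576 + (1 + 9/16))) = sqrt(0 + (1576 + 25/16)) = sqrt(0 + 25241/16) = sqrt(25241/16) = sqrt(25241)/4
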